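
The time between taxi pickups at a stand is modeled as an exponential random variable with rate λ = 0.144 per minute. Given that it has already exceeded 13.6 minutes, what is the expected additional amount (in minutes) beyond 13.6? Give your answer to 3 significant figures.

6.94

By memorylessness, the remaining amount past any threshold is again Exp(λ) with mean 1/λ = 6.94444 minutes.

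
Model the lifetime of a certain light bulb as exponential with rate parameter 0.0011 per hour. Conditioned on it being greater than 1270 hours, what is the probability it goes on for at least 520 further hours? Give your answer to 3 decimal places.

0.564

P(X > s+t | X > s) = e^(−λ(s+t))/e^(−λs) = e^(−λt), independent of s = 1270.
P(X > 520) = e^(−0.572) ≈ 0.564.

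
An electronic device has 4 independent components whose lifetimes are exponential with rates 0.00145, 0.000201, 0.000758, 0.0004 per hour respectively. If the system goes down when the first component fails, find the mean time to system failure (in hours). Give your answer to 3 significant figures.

356

The time to first failure is exponential with rate Σλ = 0.00145 + 0.000201 + 0.000758 + 0.0004 = 0.002809.
E[min] = 1/Σλ = 1/0.002809 = 355.999 hours.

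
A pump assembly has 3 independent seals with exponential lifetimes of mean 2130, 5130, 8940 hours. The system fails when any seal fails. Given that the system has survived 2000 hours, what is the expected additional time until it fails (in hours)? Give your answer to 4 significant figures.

1288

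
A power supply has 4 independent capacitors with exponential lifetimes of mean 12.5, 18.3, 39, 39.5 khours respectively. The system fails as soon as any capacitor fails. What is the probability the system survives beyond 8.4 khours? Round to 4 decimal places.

The first failure time is exponential with rate Σλ_i = 1/12.5 + 1/18.3 + 1/39 + 1/39.5 = 0.185602 per khour.
P(min > 8.4) = e^(−0.185602·8.4) = e^(−1.5591) ≈ 0.2103.

0.2103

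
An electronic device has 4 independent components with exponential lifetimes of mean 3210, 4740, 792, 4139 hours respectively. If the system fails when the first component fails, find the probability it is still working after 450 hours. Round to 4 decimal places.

The first failure time is exponential with rate Σλ_i = 1/3210 + 1/4740 + 1/792 + 1/4139 = 0.00202673 per hour.
P(min > 450) = e^(−0.00202673·450) = e^(−0.91203) ≈ 0.4017.

0.4017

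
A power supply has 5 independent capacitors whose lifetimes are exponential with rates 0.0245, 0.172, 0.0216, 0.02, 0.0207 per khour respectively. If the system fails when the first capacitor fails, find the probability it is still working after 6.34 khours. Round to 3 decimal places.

The time to first failure is exponential with rate Σλ = 0.0245 + 0.172 + 0.0216 + 0.02 + 0.0207 = 0.2588.
P(min > 6.34) = e^(−0.2588·6.34) = e^(−1.6408) ≈ 0.194.

0.194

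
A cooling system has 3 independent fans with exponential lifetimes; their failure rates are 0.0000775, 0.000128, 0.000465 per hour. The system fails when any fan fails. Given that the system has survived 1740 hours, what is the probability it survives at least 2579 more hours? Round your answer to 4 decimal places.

Time to first failure ~ Exp(Σλ) with Σλ = 0.0006705.
By memorylessness, P(T > 1740+2579 | T > 1740) = P(T > 2579) = e^(−0.0006705·2579) ≈ 0.1774.

0.1774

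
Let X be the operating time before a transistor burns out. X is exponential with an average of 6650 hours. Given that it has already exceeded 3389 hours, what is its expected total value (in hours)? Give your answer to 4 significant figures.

10040

The rate is λ = 1/6650 = 0.000150376 per hour.
By memorylessness, E[X | X > 3389] = 3389 + 1/λ = 3389 + 6650 = 10039 hours.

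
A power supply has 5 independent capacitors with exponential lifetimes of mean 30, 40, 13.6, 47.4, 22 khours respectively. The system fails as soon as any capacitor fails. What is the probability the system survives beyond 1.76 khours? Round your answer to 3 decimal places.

The first failure time is exponential with rate Σλ_i = 1/30 + 1/40 + 1/13.6 + 1/47.4 + 1/22 = 0.198414 per khour.
P(min > 1.76) = e^(−0.198414·1.76) = e^(−0.34921) ≈ 0.705.

0.705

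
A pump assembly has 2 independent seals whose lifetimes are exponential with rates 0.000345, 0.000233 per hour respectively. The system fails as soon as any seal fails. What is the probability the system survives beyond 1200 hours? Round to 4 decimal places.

0.4998

The time to first failure is exponential with rate Σλ = 0.000345 + 0.000233 = 0.000578.
P(min > 1200) = e^(−0.000578·1200) = e^(−0.6936) ≈ 0.4998.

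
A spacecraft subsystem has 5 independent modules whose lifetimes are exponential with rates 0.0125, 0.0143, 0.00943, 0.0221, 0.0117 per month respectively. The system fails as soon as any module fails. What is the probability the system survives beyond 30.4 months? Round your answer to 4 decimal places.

0.1190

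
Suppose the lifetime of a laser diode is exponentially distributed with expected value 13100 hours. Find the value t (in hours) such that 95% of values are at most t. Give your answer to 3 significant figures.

The rate is λ = 1/13100 = 0.0000763359 per hour.
Set 1 − e^(−λt) = 0.95, so t = −ln(0.05)/λ = 2.9957/0.0000763359 ≈ 39244.1 hours.

39200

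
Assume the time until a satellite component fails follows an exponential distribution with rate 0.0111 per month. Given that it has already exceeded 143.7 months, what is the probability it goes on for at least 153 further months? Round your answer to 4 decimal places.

P(X > s+t | X > s) = e^(−λ(s+t))/e^(−λs) = e^(−λt), independent of s = 143.7.
P(X > 153) = e^(−1.6983) ≈ 0.1830.

0.1830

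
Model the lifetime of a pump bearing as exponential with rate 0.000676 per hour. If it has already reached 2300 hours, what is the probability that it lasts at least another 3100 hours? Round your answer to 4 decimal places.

0.1230

The exponential is memoryless, so the remaining time is again Exp(λ): the condition X > 2300 is irrelevant.
P(X > 3100) = e^(−2.0956) ≈ 0.1230.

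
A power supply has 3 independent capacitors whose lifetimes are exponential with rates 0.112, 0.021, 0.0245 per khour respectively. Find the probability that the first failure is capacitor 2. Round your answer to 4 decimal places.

0.1333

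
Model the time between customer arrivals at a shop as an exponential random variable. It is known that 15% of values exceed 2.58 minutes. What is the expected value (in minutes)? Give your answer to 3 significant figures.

e^(−λ·2.58) = 0.15 ⇒ λ = −ln(0.15)/2.58 = 0.735318.
Mean = 1/λ = 1.35996 minutes.

1.36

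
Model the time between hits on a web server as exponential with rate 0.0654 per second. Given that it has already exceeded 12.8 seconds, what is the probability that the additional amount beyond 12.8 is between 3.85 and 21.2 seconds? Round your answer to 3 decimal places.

0.527

Memoryless: the residual past 12.8 is again Exp(λ).
P(3.85 < residual < 21.2) = e^(−λ·3.85) − e^(−λ·21.2) = 0.77741 − 0.24995 ≈ 0.527.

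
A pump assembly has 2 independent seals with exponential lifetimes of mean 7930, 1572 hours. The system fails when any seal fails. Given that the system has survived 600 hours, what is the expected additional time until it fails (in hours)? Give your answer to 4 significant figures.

1312

First-failure rate Σλ = 1/7930 + 1/1572 = 0.000762236.
By memorylessness the expected residual is 1/Σλ = 1311.93 hours, regardless of the 600 already elapsed.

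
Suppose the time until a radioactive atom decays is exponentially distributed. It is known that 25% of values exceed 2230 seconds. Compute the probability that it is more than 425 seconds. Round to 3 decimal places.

0.768

e^(−λ·2230) = 0.25 ⇒ λ = −ln(0.25)/2230 = 0.000621657.
P(X > 425) = e^(−0.000621657·425) = e^(−0.2642) ≈ 0.768.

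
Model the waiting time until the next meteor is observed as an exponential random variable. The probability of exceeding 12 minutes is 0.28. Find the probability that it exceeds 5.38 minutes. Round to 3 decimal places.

0.565

e^(−λ·12) = 0.28 ⇒ λ = −ln(0.28)/12 = 0.10608.
P(X > 5.38) = e^(−0.10608·5.38) = e^(−0.57071) ≈ 0.565.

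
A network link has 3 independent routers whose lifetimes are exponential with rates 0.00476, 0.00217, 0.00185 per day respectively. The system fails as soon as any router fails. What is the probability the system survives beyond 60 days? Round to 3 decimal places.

0.590

The time to first failure is exponential with rate Σλ = 0.00476 + 0.00217 + 0.00185 = 0.00878.
P(min > 60) = e^(−0.00878·60) = e^(−0.5268) ≈ 0.590.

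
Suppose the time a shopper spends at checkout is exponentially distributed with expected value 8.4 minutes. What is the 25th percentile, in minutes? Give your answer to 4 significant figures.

2.417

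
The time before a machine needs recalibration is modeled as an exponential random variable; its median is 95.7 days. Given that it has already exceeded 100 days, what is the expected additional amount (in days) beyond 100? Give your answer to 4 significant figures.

For an exponential, median = ln(2)/λ, so λ = ln 2 / 95.7 = 0.00724292 per day.
By memorylessness, the remaining amount past any threshold is again Exp(λ) with mean 1/λ = 138.066 days.

138.1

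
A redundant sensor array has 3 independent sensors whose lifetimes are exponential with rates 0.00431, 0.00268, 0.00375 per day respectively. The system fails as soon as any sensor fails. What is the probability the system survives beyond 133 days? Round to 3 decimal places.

0.240

The time to first failure is exponential with rate Σλ = 0.00431 + 0.00268 + 0.00375 = 0.01074.
P(min > 133) = e^(−0.01074·133) = e^(−1.4284) ≈ 0.240.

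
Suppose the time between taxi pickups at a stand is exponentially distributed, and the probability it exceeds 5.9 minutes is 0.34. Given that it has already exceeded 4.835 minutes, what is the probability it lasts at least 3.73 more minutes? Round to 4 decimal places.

From e^(−λ·5.9) = 0.34, λ = −ln(0.34)/5.9 = 0.182849.
Memoryless: P(X > 4.835+3.73 | X > 4.835) = P(X > 3.73) = e^(−0.182849·3.73) ≈ 0.5056.

0.5056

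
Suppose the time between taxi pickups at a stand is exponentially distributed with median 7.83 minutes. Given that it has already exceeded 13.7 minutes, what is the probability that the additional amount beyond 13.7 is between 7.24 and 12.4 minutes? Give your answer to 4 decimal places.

For an exponential, median = ln(2)/λ, so λ = ln 2 / 7.83 = 0.0885245 per minute.
Memoryless: the residual past 13.7 is again Exp(λ).
P(7.24 < residual < 12.4) = e^(−λ·7.24) − e^(−λ·12.4) = 0.52681 − 0.33364 ≈ 0.1932.

0.1932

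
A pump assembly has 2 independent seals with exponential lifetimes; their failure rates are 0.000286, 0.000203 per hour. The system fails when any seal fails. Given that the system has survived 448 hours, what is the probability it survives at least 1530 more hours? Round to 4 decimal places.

Time to first failure ~ Exp(Σλ) with Σλ = 0.000489.
By memorylessness, P(T > 448+1530 | T > 448) = P(T > 1530) = e^(−0.000489·1530) ≈ 0.4732.

0.4732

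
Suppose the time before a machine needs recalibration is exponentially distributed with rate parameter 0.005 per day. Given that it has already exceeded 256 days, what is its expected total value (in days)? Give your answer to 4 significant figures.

456.0

By memorylessness, E[X | X > 256] = 256 + 1/λ = 256 + 200 = 456 days.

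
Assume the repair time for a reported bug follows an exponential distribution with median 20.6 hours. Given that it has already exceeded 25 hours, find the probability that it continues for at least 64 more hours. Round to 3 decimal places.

For an exponential, median = ln(2)/λ, so λ = ln 2 / 20.6 = 0.0336479 per hour.
P(X > s+t | X > s) = e^(−λ(s+t))/e^(−λs) = e^(−λt), independent of s = 25.
P(X > 64) = e^(−2.1535) ≈ 0.116.

0.116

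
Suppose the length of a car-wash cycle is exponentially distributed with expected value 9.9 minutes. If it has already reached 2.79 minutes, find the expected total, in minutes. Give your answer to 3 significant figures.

12.7

The rate is λ = 1/9.9 = 0.10101 per minute.
By memorylessness, E[X | X > 2.79] = 2.79 + 1/λ = 2.79 + 9.9 = 12.69 minutes.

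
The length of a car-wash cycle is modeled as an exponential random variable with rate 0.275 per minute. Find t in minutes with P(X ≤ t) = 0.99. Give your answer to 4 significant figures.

Set 1 − e^(−λt) = 0.99, so t = −ln(0.01)/λ = 4.6052/0.275 ≈ 16.7461 minutes.

16.75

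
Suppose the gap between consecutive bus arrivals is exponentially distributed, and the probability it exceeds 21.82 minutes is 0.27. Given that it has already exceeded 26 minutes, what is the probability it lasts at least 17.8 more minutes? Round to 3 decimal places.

From e^(−λ·21.82) = 0.27, λ = −ln(0.27)/21.82 = 0.0600061.
Memoryless: P(X > 26+17.8 | X > 26) = P(X > 17.8) = e^(−0.0600061·17.8) ≈ 0.344.

0.344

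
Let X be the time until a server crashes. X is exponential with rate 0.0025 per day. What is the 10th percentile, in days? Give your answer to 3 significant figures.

42.1

Set 1 − e^(−λt) = 0.1, so t = −ln(0.9)/λ = 0.10536/0.0025 ≈ 42.1442 days.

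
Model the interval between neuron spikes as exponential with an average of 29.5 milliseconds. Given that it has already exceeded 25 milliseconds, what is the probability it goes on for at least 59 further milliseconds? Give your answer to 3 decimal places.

0.135

The rate is λ = 1/29.5 = 0.0338983 per millisecond.
By the memoryless property, P(X > 25+59 | X > 25) = P(X > 59).
P(X > 59) = e^(−2) ≈ 0.135.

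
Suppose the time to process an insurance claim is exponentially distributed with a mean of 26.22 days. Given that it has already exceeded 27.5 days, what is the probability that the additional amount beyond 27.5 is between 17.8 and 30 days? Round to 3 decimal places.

0.189

The rate is λ = 1/26.22 = 0.0381388 per day.
Memoryless: the residual past 27.5 is again Exp(λ).
P(17.8 < residual < 30) = e^(−λ·17.8) − e^(−λ·30) = 0.50719 − 0.31849 ≈ 0.189.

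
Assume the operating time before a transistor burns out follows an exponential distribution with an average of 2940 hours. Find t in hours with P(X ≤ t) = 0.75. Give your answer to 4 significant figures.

The rate is λ = 1/2940 = 0.000340136 per hour.
Set 1 − e^(−λt) = 0.75, so t = −ln(0.25)/λ = 1.3863/0.000340136 ≈ 4075.71 hours.

4076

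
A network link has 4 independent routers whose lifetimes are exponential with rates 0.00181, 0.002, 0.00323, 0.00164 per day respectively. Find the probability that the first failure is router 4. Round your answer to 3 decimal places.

0.189

The time to first failure is exponential with rate Σλ = 0.00181 + 0.002 + 0.00323 + 0.00164 = 0.00868.
P(router 4 first) = λ_4/Σλ = 0.00164/0.00868 ≈ 0.189.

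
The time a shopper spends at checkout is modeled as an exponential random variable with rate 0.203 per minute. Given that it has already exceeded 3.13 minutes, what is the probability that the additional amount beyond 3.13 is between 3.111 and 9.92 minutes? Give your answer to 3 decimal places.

Memoryless: the residual past 3.13 is again Exp(λ).
P(3.111 < residual < 9.92) = e^(−λ·3.111) − e^(−λ·9.92) = 0.53178 − 0.13349 ≈ 0.398.

0.398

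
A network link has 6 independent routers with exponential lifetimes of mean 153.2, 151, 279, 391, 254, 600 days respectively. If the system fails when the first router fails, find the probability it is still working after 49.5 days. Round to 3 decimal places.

The first failure time is exponential with rate Σλ_i = 1/153.2 + 1/151 + 1/279 + 1/391 + 1/254 + 1/600 = 0.0248954 per day.
P(min > 49.5) = e^(−0.0248954·49.5) = e^(−1.2323) ≈ 0.292.

0.292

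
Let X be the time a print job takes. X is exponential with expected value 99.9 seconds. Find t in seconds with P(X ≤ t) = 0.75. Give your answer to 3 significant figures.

138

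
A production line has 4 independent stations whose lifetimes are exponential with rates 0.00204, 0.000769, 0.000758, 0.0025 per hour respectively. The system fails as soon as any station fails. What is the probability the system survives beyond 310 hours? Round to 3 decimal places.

The time to first failure is exponential with rate Σλ = 0.00204 + 0.000769 + 0.000758 + 0.0025 = 0.006067.
P(min > 310) = e^(−0.006067·310) = e^(−1.8808) ≈ 0.152.

0.152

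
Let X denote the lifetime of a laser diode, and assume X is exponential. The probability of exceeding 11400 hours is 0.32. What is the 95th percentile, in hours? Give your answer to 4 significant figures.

29970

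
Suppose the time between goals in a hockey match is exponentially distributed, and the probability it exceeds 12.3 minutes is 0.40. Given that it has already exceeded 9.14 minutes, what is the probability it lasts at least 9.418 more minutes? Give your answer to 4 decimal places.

0.4958

From e^(−λ·12.3) = 0.40, λ = −ln(0.40)/12.3 = 0.0744952.
Memoryless: P(X > 9.14+9.418 | X > 9.14) = P(X > 9.418) = e^(−0.0744952·9.418) ≈ 0.4958.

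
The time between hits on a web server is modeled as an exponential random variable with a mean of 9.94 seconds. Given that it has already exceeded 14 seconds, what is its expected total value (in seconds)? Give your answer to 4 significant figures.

23.94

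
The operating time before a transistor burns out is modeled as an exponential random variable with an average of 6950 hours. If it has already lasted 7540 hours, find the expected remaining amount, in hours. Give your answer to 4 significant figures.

The rate is λ = 1/6950 = 0.000143885 per hour.
By memorylessness, the remaining amount past any threshold is again Exp(λ) with mean 1/λ = 6950 hours.

6950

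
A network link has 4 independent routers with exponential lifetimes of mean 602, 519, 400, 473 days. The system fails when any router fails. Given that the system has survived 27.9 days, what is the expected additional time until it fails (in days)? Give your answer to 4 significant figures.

First-failure rate Σλ = 1/602 + 1/519 + 1/400 + 1/473 = 0.00820208.
By memorylessness the expected residual is 1/Σλ = 121.92 days, regardless of the 27.9 already elapsed.

121.9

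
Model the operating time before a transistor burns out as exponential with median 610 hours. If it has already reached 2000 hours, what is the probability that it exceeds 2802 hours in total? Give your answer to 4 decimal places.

0.4020

For an exponential, median = ln(2)/λ, so λ = ln 2 / 610 = 0.00113631 per hour.
P(X > s+t | X > s) = e^(−λ(s+t))/e^(−λs) = e^(−λt), independent of s = 2000.
P(X > 802) = e^(−0.91132) ≈ 0.4020.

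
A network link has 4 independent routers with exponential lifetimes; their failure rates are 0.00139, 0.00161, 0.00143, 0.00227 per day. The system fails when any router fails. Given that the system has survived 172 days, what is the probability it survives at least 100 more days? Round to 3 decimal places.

0.512

Time to first failure ~ Exp(Σλ) with Σλ = 0.0067.
By memorylessness, P(T > 172+100 | T > 172) = P(T > 100) = e^(−0.0067·100) ≈ 0.512.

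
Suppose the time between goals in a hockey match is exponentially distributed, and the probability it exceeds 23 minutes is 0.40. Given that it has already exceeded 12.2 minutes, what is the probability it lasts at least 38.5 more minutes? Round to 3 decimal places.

0.216

From e^(−λ·23) = 0.40, λ = −ln(0.40)/23 = 0.0398387.
Memoryless: P(X > 12.2+38.5 | X > 12.2) = P(X > 38.5) = e^(−0.0398387·38.5) ≈ 0.216.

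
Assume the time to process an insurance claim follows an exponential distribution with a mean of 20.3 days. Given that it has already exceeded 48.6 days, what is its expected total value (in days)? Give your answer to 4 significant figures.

68.90

The rate is λ = 1/20.3 = 0.0492611 per day.
By memorylessness, E[X | X > 48.6] = 48.6 + 1/λ = 48.6 + 20.3 = 68.9 days.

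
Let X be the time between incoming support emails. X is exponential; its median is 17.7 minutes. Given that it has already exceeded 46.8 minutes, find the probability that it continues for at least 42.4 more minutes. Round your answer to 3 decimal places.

0.190

For an exponential, median = ln(2)/λ, so λ = ln 2 / 17.7 = 0.0391609 per minute.
P(X > s+t | X > s) = e^(−λ(s+t))/e^(−λs) = e^(−λt), independent of s = 46.8.
P(X > 42.4) = e^(−1.6604) ≈ 0.190.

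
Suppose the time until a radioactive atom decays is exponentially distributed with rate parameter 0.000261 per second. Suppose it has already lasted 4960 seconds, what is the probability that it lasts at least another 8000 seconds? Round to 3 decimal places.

0.124

The exponential is memoryless, so the remaining time is again Exp(λ): the condition X > 4960 is irrelevant.
P(X > 8000) = e^(−2.088) ≈ 0.124.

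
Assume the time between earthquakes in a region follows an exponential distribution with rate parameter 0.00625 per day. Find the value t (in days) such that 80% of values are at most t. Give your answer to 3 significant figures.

258

Set 1 − e^(−λt) = 0.8, so t = −ln(0.2)/λ = 1.6094/0.00625 ≈ 257.51 days.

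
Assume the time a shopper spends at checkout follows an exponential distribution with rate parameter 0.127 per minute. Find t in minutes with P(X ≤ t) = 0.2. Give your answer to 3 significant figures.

Set 1 − e^(−λt) = 0.2, so t = −ln(0.8)/λ = 0.22314/0.127 ≈ 1.75704 minutes.

1.76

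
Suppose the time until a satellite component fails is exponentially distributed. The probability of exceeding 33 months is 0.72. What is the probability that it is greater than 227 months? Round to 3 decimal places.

0.104

e^(−λ·33) = 0.72 ⇒ λ = −ln(0.72)/33 = 0.00995467.
P(X > 227) = e^(−0.00995467·227) = e^(−2.2597) ≈ 0.104.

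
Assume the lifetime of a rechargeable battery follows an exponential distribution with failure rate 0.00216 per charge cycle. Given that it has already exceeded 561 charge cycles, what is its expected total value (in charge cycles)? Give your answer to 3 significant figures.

By memorylessness, E[X | X > 561] = 561 + 1/λ = 561 + 462.963 = 1023.96 charge cycles.

1020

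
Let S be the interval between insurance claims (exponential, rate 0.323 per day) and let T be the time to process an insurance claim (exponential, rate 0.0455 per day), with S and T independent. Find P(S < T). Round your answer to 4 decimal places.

0.8765

λ_1 = 0.323, λ_2 = 0.0455.
For independent exponentials, P(S < T) = λ_1/(λ_1+λ_2) = 0.323/0.3685 ≈ 0.8765.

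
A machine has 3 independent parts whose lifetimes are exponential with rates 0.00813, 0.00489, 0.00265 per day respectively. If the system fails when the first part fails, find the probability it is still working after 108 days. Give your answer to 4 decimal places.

The time to first failure is exponential with rate Σλ = 0.00813 + 0.00489 + 0.00265 = 0.01567.
P(min > 108) = e^(−0.01567·108) = e^(−1.6924) ≈ 0.1841.

0.1841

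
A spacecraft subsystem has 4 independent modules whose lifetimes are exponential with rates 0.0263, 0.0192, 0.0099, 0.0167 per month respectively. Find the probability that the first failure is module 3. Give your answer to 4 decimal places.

The time to first failure is exponential with rate Σλ = 0.0263 + 0.0192 + 0.0099 + 0.0167 = 0.0721.
P(module 3 first) = λ_3/Σλ = 0.0099/0.0721 ≈ 0.1373.

0.1373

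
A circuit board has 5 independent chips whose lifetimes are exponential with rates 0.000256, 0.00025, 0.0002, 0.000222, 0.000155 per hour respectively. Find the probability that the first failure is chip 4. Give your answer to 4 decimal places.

The time to first failure is exponential with rate Σλ = 0.000256 + 0.00025 + 0.0002 + 0.000222 + 0.000155 = 0.001083.
P(chip 4 first) = λ_4/Σλ = 0.000222/0.001083 ≈ 0.2050.

0.2050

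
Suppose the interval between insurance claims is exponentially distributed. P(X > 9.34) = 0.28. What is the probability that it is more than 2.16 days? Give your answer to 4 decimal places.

0.7450

e^(−λ·9.34) = 0.28 ⇒ λ = −ln(0.28)/9.34 = 0.136292.
P(X > 2.16) = e^(−0.136292·2.16) = e^(−0.29439) ≈ 0.7450.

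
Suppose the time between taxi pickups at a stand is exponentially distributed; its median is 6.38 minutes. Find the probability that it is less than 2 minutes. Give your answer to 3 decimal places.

For an exponential, median = ln(2)/λ, so λ = ln 2 / 6.38 = 0.108644 per minute.
P(X ≤ 2) = 1 − e^(−λ·2) = 1 − e^(−0.21729) ≈ 0.195.

0.195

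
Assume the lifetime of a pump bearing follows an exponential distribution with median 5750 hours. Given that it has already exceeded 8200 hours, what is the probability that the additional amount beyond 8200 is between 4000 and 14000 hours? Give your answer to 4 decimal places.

For an exponential, median = ln(2)/λ, so λ = ln 2 / 5750 = 0.000120547 per hour.
Memoryless: the residual past 8200 is again Exp(λ).
P(4000 < residual < 14000) = e^(−λ·4000) − e^(−λ·14000) = 0.61743 − 0.18495 ≈ 0.4325.

0.4325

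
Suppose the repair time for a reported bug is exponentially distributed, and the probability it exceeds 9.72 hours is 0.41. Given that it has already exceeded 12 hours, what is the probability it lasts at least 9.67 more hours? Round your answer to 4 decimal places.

0.4119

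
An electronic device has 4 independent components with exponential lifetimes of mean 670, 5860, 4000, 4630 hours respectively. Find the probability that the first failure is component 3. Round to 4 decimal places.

Rates: λ_i = 1/mean_i → 0.00149254, 0.000170648, 0.00025, 0.000215983; Σλ = 0.00212917.
P(component 3 first) = λ_3/Σλ = 0.00025/0.00212917 ≈ 0.1174.

0.1174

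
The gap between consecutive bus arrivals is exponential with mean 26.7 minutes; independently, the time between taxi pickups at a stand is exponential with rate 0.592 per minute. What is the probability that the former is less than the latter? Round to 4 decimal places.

0.0595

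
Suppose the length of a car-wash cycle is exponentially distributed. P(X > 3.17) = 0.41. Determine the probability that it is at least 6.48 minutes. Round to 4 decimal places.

e^(−λ·3.17) = 0.41 ⇒ λ = −ln(0.41)/3.17 = 0.281261.
P(X > 6.48) = e^(−0.281261·6.48) = e^(−1.8226) ≈ 0.1616.

0.1616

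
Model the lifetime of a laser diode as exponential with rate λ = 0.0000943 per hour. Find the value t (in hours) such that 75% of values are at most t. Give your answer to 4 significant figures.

Set 1 − e^(−λt) = 0.75, so t = −ln(0.25)/λ = 1.3863/0.0000943 ≈ 14700.9 hours.

14700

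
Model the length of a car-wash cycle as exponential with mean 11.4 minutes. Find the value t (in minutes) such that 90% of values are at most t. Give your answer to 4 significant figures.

26.25

The rate is λ = 1/11.4 = 0.0877193 per minute.
Set 1 − e^(−λt) = 0.9, so t = −ln(0.1)/λ = 2.3026/0.0877193 ≈ 26.2495 minutes.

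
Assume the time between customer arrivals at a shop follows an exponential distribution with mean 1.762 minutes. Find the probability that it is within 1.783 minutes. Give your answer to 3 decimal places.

The rate is λ = 1/1.762 = 0.567537 per minute.
P(X ≤ 1.783) = 1 − e^(−λ·1.783) = 1 − e^(−1.0119) ≈ 0.636.

0.636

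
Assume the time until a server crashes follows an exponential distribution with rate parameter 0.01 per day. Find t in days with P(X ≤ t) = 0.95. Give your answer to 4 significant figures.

299.6

Set 1 − e^(−λt) = 0.95, so t = −ln(0.05)/λ = 2.9957/0.01 ≈ 299.573 days.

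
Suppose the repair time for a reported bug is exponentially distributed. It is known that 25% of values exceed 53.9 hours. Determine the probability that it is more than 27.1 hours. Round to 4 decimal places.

0.4981

e^(−λ·53.9) = 0.25 ⇒ λ = −ln(0.25)/53.9 = 0.0257197.
P(X > 27.1) = e^(−0.0257197·27.1) = e^(−0.69701) ≈ 0.4981.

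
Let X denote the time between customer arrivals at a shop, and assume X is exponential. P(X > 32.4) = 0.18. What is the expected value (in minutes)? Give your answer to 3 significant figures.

e^(−λ·32.4) = 0.18 ⇒ λ = −ln(0.18)/32.4 = 0.0529259.
Mean = 1/λ = 18.8943 minutes.

18.9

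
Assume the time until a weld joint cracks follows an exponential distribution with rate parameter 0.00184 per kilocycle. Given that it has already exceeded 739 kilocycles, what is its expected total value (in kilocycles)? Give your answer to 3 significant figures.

1280

By memorylessness, E[X | X > 739] = 739 + 1/λ = 739 + 543.478 = 1282.48 kilocycles.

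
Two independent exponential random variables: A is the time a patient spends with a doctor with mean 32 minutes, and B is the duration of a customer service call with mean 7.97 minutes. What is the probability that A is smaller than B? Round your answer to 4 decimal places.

0.1994

λ_1 = 1/32 = 0.03125, λ_2 = 1/7.97 = 0.125471.
For independent exponentials, P(A < B) = λ_1/(λ_1+λ_2) = 0.03125/0.156721 ≈ 0.1994.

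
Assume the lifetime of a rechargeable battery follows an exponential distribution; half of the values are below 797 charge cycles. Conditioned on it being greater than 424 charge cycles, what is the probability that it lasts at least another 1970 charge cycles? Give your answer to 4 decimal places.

For an exponential, median = ln(2)/λ, so λ = ln 2 / 797 = 0.000869695 per charge cycle.
The exponential is memoryless, so the remaining time is again Exp(λ): the condition X > 424 is irrelevant.
P(X > 1970) = e^(−1.7133) ≈ 0.1803.

0.1803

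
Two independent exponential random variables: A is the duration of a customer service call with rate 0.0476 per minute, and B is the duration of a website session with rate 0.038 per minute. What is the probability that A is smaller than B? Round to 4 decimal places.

λ_1 = 0.0476, λ_2 = 0.038.
For independent exponentials, P(A < B) = λ_1/(λ_1+λ_2) = 0.0476/0.0856 ≈ 0.5561.

0.5561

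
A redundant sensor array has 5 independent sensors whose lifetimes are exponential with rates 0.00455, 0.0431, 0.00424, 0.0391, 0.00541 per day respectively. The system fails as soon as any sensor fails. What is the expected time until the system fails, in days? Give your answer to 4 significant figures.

10.37

The time to first failure is exponential with rate Σλ = 0.00455 + 0.0431 + 0.00424 + 0.0391 + 0.00541 = 0.0964.
E[min] = 1/Σλ = 1/0.0964 = 10.3734 days.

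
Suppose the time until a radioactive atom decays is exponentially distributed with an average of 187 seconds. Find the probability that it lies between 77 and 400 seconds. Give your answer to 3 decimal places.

0.545

The rate is λ = 1/187 = 0.00534759 per second.
P(77 < X < 400) = e^(−λ·77) − e^(−λ·400) = 0.66248 − 0.11777 ≈ 0.545.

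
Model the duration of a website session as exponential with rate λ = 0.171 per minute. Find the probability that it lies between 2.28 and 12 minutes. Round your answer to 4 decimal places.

0.5487

P(2.28 < X < 12) = e^(−λ·2.28) − e^(−λ·12) = 0.67714 − 0.12848 ≈ 0.5487.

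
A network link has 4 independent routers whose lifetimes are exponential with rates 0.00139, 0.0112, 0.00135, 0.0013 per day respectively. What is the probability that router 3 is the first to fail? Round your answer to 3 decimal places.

0.089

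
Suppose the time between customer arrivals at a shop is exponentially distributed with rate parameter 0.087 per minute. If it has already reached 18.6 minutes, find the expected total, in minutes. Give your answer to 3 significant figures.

By memorylessness, E[X | X > 18.6] = 18.6 + 1/λ = 18.6 + 11.4943 = 30.0943 minutes.

30.1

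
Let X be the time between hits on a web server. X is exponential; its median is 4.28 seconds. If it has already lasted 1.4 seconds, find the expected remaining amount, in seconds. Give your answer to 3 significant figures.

6.17

For an exponential, median = ln(2)/λ, so λ = ln 2 / 4.28 = 0.16195 per second.
By memorylessness, the remaining amount past any threshold is again Exp(λ) with mean 1/λ = 6.17473 seconds.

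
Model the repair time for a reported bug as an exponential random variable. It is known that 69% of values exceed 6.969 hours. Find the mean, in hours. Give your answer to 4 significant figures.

e^(−λ·6.969) = 0.69 ⇒ λ = −ln(0.69)/6.969 = 0.0532449.
Mean = 1/λ = 18.7811 hours.

18.78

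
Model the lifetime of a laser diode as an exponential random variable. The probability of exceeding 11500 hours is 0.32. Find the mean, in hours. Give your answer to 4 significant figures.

e^(−λ·11500) = 0.32 ⇒ λ = −ln(0.32)/11500 = 0.0000990812.
Mean = 1/λ = 10092.7 hours.

10090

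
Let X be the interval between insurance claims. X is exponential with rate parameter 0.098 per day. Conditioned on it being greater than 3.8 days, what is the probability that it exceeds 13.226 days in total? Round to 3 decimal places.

0.397

The exponential is memoryless, so the remaining time is again Exp(λ): the condition X > 3.8 is irrelevant.
P(X > 9.426) = e^(−0.92375) ≈ 0.397.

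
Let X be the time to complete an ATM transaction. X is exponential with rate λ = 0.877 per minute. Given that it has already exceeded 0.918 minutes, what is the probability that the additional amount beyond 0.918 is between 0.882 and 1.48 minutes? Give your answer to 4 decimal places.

0.1883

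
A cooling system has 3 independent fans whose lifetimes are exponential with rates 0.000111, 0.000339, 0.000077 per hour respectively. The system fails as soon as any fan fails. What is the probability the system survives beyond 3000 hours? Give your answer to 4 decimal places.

0.2058

The time to first failure is exponential with rate Σλ = 0.000111 + 0.000339 + 0.000077 = 0.000527.
P(min > 3000) = e^(−0.000527·3000) = e^(−1.581) ≈ 0.2058.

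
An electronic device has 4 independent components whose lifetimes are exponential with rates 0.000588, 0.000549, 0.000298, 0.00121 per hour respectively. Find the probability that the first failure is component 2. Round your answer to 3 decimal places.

0.208

The time to first failure is exponential with rate Σλ = 0.000588 + 0.000549 + 0.000298 + 0.00121 = 0.002645.
P(component 2 first) = λ_2/Σλ = 0.000549/0.002645 ≈ 0.208.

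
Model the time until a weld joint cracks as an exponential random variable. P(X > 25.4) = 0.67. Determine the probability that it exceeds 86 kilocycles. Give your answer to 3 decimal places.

0.258

e^(−λ·25.4) = 0.67 ⇒ λ = −ln(0.67)/25.4 = 0.0157668.
P(X > 86) = e^(−0.0157668·86) = e^(−1.3559) ≈ 0.258.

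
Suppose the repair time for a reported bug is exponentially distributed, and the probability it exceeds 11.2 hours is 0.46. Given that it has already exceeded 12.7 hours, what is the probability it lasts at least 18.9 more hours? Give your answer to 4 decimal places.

From e^(−λ·11.2) = 0.46, λ = −ln(0.46)/11.2 = 0.0693329.
Memoryless: P(X > 12.7+18.9 | X > 12.7) = P(X > 18.9) = e^(−0.0693329·18.9) ≈ 0.2697.

0.2697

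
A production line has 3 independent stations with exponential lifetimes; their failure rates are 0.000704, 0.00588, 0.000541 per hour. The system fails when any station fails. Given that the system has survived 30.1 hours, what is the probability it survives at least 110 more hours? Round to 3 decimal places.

0.457

Time to first failure ~ Exp(Σλ) with Σλ = 0.007125.
By memorylessness, P(T > 30.1+110 | T > 30.1) = P(T > 110) = e^(−0.007125·110) ≈ 0.457.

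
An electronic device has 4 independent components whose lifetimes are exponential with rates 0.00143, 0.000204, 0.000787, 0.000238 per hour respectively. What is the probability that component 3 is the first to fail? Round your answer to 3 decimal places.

The time to first failure is exponential with rate Σλ = 0.00143 + 0.000204 + 0.000787 + 0.000238 = 0.002659.
P(component 3 first) = λ_3/Σλ = 0.000787/0.002659 ≈ 0.296.

0.296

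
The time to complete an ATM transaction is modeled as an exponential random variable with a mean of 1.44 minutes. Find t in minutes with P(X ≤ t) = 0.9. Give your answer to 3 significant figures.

3.32

The rate is λ = 1/1.44 = 0.694444 per minute.
Set 1 − e^(−λt) = 0.9, so t = −ln(0.1)/λ = 2.3026/0.694444 ≈ 3.31572 minutes.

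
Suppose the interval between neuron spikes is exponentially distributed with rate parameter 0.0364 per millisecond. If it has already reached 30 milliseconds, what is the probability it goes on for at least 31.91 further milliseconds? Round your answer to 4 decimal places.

0.3130

P(X > s+t | X > s) = e^(−λ(s+t))/e^(−λs) = e^(−λt), independent of s = 30.
P(X > 31.91) = e^(−1.1615) ≈ 0.3130.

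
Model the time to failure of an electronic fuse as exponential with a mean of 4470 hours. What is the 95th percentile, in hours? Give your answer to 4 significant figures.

The rate is λ = 1/4470 = 0.000223714 per hour.
Set 1 − e^(−λt) = 0.95, so t = −ln(0.05)/λ = 2.9957/0.000223714 ≈ 13390.9 hours.

13390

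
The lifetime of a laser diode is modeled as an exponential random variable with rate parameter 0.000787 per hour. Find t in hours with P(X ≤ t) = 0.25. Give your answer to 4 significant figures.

Set 1 − e^(−λt) = 0.25, so t = −ln(0.75)/λ = 0.28768/0.000787 ≈ 365.543 hours.

365.5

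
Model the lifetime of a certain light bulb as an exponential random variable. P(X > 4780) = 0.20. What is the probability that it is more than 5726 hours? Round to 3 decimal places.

0.145

e^(−λ·4780) = 0.20 ⇒ λ = −ln(0.20)/4780 = 0.000336702.
P(X > 5726) = e^(−0.000336702·5726) = e^(−1.928) ≈ 0.145.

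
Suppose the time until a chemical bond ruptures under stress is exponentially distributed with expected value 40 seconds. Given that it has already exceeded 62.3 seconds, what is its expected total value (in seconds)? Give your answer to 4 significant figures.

102.3

The rate is λ = 1/40 = 0.025 per second.
By memorylessness, E[X | X > 62.3] = 62.3 + 1/λ = 62.3 + 40 = 102.3 seconds.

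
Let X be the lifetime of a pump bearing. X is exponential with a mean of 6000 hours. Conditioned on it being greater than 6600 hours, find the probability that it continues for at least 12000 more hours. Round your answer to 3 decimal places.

0.135

The rate is λ = 1/6000 = 0.000166667 per hour.
By the memoryless property, P(X > 6600+12000 | X > 6600) = P(X > 12000).
P(X > 12000) = e^(−2) ≈ 0.135.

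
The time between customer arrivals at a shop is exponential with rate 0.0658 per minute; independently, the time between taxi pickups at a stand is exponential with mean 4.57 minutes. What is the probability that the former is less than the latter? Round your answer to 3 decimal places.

0.231

λ_1 = 0.0658, λ_2 = 1/4.57 = 0.218818.
For independent exponentials, P(the former < the latter) = λ_1/(λ_1+λ_2) = 0.0658/0.284618 ≈ 0.231.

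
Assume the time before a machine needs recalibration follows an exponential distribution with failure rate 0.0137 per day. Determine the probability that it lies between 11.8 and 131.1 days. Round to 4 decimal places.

P(11.8 < X < 131.1) = e^(−λ·11.8) − e^(−λ·131.1) = 0.85073 − 0.16595 ≈ 0.6848.

0.6848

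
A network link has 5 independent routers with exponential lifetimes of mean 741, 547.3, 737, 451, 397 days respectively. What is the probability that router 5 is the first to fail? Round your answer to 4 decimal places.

Rates: λ_i = 1/mean_i → 0.00134953, 0.00182715, 0.00135685, 0.00221729, 0.00251889; Σλ = 0.00926972.
P(router 5 first) = λ_5/Σλ = 0.00251889/0.00926972 ≈ 0.2717.

0.2717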